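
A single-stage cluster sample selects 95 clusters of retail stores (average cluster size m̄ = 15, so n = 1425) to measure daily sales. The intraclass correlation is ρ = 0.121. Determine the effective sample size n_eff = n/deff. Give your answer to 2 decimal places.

528.95

deff = 1 + (15 − 1)·0.121 = 1 + 1.694 = 2.694.
n_eff = 1425 / 2.694 = 528.95.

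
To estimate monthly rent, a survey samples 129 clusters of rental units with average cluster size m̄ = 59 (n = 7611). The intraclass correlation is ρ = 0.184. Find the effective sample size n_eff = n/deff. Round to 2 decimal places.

652.07

deff = 1 + (59 − 1)·0.184 = 1 + 10.672 = 11.672.
n_eff = 7611 / 11.672 = 652.07.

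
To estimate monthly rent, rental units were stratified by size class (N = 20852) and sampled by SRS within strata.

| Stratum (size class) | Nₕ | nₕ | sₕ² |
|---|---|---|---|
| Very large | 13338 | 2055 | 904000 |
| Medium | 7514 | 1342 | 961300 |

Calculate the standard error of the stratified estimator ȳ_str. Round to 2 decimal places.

Var(ȳ_str) = Σₕ Wₕ²(1 − fₕ)sₕ²/nₕ with Wₕ = Nₕ/N, N = 20852.
Very large: Wₕ = 0.63965087; term = 0.63965087²·(1 − 0.15407108)·904000/2055 = 152.25672.
Medium: Wₕ = 0.36034913; term = 0.36034913²·(1 − 0.17859995)·961300/1342 = 76.402594.
Sum = 228.65931.
SE = √(228.65931) = 15.12.

15.12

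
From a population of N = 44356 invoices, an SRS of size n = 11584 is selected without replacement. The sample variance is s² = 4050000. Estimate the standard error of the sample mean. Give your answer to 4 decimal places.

Under SRS without replacement, Var(ȳ) = (1 − f)·s²/n with f = n/N = 11584/44356 = 0.26115971.
Var(ȳ) = (1 − 0.26115971)·4050000/11584 = 0.73884029·349.62017 = 258.31347.
SE(ȳ) = √(258.31347) = 16.0721.

16.0721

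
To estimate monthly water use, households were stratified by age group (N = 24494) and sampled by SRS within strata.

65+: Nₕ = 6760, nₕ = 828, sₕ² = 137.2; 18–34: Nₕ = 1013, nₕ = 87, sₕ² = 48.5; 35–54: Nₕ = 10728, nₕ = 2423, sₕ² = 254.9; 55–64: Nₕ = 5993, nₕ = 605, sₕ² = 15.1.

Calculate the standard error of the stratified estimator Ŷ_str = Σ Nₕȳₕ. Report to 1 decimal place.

Var(Ŷ_str) = Σₕ Nₕ²(1 − fₕ)sₕ²/nₕ.
65+: 6760²·(1 − 828/6760)·137.2/828 = 6.6446424 × 10^6.
18–34: 1013²·(1 − 87/1013)·48.5/87 = 522929.23.
35–54: 10728²·(1 − 2423/10728)·254.9/2423 = 9.3729181 × 10^6.
55–64: 5993²·(1 − 605/5993)·15.1/605 = 805922.79.
Sum = 1.7346413 × 10^7.
SE = √(1.7346413 × 10^7) = 4164.9.

4164.9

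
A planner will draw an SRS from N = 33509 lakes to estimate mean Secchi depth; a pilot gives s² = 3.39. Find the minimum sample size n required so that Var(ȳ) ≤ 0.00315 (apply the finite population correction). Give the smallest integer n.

Without fpc, n₀ = s²/D = 3.39/0.00315 = 1076.1905.
With fpc, (1 − n/N)·s²/n ≤ D requires n ≥ n₀/(1 + n₀/N) = 1076.1905/(1 + 1076.1905/33509) = 1042.7026.
Rounding up, n = 1043.

1043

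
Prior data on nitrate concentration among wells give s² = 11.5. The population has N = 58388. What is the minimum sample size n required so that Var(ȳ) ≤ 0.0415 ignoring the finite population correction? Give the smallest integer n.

278

Without fpc, n₀ = s²/D = 11.5/0.0415 = 277.1084.
Rounding up, n = 278.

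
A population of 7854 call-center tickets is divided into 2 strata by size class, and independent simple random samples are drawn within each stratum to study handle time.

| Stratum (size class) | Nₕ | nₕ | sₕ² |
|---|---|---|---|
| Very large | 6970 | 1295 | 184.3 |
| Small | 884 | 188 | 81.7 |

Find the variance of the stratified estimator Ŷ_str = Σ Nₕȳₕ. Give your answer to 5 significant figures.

5.8967 × 10^6

Var(Ŷ_str) = Σₕ Nₕ²(1 − fₕ)sₕ²/nₕ.
Very large: 6970²·(1 − 1295/6970)·184.3/1295 = 5.6292976 × 10^6.
Small: 884²·(1 − 188/884)·81.7/188 = 267378.03.
Sum = 5.8966756 × 10^6.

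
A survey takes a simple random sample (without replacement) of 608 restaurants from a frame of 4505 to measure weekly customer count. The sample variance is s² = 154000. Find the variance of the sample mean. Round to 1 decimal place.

219.1

Under SRS without replacement, Var(ȳ) = (1 − f)·s²/n with f = n/N = 608/4505 = 0.13496115.
Var(ȳ) = (1 − 0.13496115)·154000/608 = 0.86503885·253.28947 = 219.10523.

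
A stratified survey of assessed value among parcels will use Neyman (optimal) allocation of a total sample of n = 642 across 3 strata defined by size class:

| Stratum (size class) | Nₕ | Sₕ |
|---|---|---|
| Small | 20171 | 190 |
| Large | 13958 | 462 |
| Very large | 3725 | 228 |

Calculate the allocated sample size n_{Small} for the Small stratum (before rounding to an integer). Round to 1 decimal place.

221.1

Neyman allocation: nₕ = n·NₕSₕ / Σⱼ NⱼSⱼ.
Σ NⱼSⱼ = 20171·190 + 13958·462 + 3725·228 = 1.1130386 × 10^7.
n_{Small} = 642·20171·190 / (1.1130386 × 10^7) = 221.1.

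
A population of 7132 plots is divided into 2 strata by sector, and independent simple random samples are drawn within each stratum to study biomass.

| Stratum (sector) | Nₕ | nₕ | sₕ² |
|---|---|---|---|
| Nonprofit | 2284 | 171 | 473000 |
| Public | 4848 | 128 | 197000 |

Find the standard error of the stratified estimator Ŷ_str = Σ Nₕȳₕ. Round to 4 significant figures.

220400

Var(Ŷ_str) = Σₕ Nₕ²(1 − fₕ)sₕ²/nₕ.
Nonprofit: 2284²·(1 − 171/2284)·473000/171 = 1.3349366 × 10^10.
Public: 4848²·(1 − 128/4848)·197000/128 = 3.521769 × 10^10.
Sum = 4.8567056 × 10^10.
SE = √(4.8567056 × 10^10) = 220400.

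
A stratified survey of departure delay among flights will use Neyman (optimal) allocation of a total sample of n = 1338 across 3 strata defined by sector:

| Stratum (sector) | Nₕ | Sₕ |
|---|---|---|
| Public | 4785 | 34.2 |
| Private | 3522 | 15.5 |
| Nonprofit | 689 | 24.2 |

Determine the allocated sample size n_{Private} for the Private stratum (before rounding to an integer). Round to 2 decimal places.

Neyman allocation: nₕ = n·NₕSₕ / Σⱼ NⱼSⱼ.
Σ NⱼSⱼ = 4785·34.2 + 3522·15.5 + 689·24.2 = 234911.8.
n_{Private} = 1338·3522·15.5 / 234911.8 = 310.94.

310.94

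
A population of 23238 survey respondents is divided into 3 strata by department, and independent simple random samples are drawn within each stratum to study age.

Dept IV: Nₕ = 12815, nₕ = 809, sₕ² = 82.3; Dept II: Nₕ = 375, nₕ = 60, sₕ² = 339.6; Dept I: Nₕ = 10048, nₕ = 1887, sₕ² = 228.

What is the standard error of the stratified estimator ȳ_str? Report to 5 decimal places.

Var(ȳ_str) = Σₕ Wₕ²(1 − fₕ)sₕ²/nₕ with Wₕ = Nₕ/N, N = 23238.
Dept IV: Wₕ = 0.55146742; term = 0.55146742²·(1 − 0.06312915)·82.3/809 = 0.028984831.
Dept II: Wₕ = 0.01613736; term = 0.01613736²·(1 − 0.16000000)·339.6/60 = 0.0012381144.
Dept I: Wₕ = 0.43239521; term = 0.43239521²·(1 − 0.18779857)·228/1887 = 0.018347988.
Sum = 0.048570933.
SE = √(0.048570933) = 0.22039.

0.22039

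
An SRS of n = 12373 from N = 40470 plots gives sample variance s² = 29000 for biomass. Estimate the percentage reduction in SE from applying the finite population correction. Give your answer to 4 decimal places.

16.6773

f = n/N = 12373/40470 = 0.30573264.
SE_no-fpc = √(s²/n) = 1.5309517; SE_fpc = √((1−f)s²/n) = 1.2756304.
Ratio = √(1−f) = 0.83322708. Reduction = 100·(1 − 0.83322708) = 16.6773%.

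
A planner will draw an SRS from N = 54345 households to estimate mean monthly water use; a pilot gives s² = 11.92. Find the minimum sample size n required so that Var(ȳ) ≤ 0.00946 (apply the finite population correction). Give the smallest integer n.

Without fpc, n₀ = s²/D = 11.92/0.00946 = 1260.0423.
With fpc, (1 − n/N)·s²/n ≤ D requires n ≥ n₀/(1 + n₀/N) = 1260.0423/(1 + 1260.0423/54345) = 1231.4890.
Rounding up, n = 1232.

1232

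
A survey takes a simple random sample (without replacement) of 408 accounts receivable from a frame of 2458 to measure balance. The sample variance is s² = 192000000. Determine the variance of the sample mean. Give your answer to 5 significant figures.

392480

Under SRS without replacement, Var(ȳ) = (1 − f)·s²/n with f = n/N = 408/2458 = 0.16598861.
Var(ȳ) = (1 − 0.16598861)·192000000/408 = 0.83401139·470588.24 = 392475.95.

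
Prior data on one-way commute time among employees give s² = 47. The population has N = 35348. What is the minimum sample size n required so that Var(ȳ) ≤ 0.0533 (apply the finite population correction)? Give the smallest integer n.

861

Without fpc, n₀ = s²/D = 47/0.0533 = 881.8011.
With fpc, (1 − n/N)·s²/n ≤ D requires n ≥ n₀/(1 + n₀/N) = 881.8011/(1 + 881.8011/35348) = 860.3388.
Rounding up, n = 861.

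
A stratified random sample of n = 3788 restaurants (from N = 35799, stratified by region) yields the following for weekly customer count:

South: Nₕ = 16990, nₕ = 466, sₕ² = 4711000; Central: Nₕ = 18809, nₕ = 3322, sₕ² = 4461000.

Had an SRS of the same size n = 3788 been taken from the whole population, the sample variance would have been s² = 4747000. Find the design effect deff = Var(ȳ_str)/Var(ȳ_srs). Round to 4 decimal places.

2.2487

Var(ȳ_str) = Σ Wₕ²(1−fₕ)sₕ²/nₕ with Wₕ = Nₕ/35799:
  South: (16990/35799)²·(1−466/16990)·4711000/466 = 2214.5932
  Central: (18809/35799)²·(1−3322/18809)·4461000/3322 = 305.22761
  → Var(ȳ_str) = 2519.8208.
Var(ȳ_srs) = (1 − 3788/35799)·4747000/3788 = 1120.5664.
deff = 2519.8208 / 1120.5664 = 2.2487.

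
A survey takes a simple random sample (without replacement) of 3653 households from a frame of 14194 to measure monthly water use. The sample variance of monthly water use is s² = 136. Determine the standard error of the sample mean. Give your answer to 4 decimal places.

Under SRS without replacement, Var(ȳ) = (1 − f)·s²/n with f = n/N = 3653/14194 = 0.25736227.
Var(ȳ) = (1 − 0.25736227)·136/3653 = 0.74263773·0.037229674 = 0.027648161.
SE(ȳ) = √(0.027648161) = 0.1663.

0.1663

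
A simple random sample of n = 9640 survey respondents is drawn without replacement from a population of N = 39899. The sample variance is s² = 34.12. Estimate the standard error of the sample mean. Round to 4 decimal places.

Under SRS without replacement, Var(ȳ) = (1 − f)·s²/n with f = n/N = 9640/39899 = 0.24161007.
Var(ȳ) = (1 − 0.24161007)·34.12/9640 = 0.75838993·0.0035394191 = 0.0026842598.
SE(ȳ) = √(0.0026842598) = 0.0518.

0.0518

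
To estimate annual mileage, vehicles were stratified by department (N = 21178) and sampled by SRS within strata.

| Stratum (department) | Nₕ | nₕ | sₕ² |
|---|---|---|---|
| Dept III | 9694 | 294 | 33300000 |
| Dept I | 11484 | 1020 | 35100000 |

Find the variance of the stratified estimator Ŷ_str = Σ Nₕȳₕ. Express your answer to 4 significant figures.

Var(Ŷ_str) = Σₕ Nₕ²(1 − fₕ)sₕ²/nₕ.
Dept III: 9694²·(1 − 294/9694)·33300000/294 = 1.0321142 × 10^13.
Dept I: 11484²·(1 − 1020/11484)·35100000/1020 = 4.1352128 × 10^12.
Sum = 1.4456355 × 10^13.

1.446 × 10^13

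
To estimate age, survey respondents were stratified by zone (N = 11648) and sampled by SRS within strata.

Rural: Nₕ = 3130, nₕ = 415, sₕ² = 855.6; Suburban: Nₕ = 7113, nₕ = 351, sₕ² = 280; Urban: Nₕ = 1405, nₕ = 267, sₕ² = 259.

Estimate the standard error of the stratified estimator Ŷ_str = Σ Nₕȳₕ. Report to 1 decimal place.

Var(Ŷ_str) = Σₕ Nₕ²(1 − fₕ)sₕ²/nₕ.
Rural: 3130²·(1 − 415/3130)·855.6/415 = 1.7520111 × 10^7.
Suburban: 7113²·(1 − 351/7113)·280/351 = 3.8368859 × 10^7.
Urban: 1405²·(1 − 267/1405)·259/267 = 1.5509832 × 10^6.
Sum = 5.7439953 × 10^7.
SE = √(5.7439953 × 10^7) = 7578.9.

7578.9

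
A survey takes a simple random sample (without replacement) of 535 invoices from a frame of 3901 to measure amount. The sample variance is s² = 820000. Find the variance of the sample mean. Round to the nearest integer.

1323

Under SRS without replacement, Var(ȳ) = (1 − f)·s²/n with f = n/N = 535/3901 = 0.13714432.
Var(ȳ) = (1 − 0.13714432)·820000/535 = 0.86285568·1532.7103 = 1322.5078.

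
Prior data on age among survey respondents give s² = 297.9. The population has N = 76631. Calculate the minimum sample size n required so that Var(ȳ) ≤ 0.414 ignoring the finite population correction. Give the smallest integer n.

720

Without fpc, n₀ = s²/D = 297.9/0.414 = 719.5652.
Rounding up, n = 720.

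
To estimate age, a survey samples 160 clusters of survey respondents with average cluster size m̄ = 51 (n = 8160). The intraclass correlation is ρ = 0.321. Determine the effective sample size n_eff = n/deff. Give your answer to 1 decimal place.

deff = 1 + (51 − 1)·0.321 = 1 + 16.05 = 17.05.
n_eff = 8160 / 17.05 = 478.6.

478.6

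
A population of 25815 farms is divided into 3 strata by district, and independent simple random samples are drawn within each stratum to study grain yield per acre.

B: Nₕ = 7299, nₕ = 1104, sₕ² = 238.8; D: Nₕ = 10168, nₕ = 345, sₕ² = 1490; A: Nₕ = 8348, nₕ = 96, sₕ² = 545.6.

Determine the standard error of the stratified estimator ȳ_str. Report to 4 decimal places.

Var(ȳ_str) = Σₕ Wₕ²(1 − fₕ)sₕ²/nₕ with Wₕ = Nₕ/N, N = 25815.
B: Wₕ = 0.28274259; term = 0.28274259²·(1 − 0.15125360)·238.8/1104 = 0.014676607.
D: Wₕ = 0.39387953; term = 0.39387953²·(1 − 0.03392998)·1490/345 = 0.64729551.
A: Wₕ = 0.32337788; term = 0.32337788²·(1 − 0.01149976)·545.6/96 = 0.58749007.
Sum = 1.2494622.
SE = √(1.2494622) = 1.1178.

1.1178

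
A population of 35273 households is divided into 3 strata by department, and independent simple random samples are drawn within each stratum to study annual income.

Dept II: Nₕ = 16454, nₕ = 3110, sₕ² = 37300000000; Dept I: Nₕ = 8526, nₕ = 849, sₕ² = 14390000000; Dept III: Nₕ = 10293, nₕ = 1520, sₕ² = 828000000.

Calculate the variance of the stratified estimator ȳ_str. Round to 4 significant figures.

Var(ȳ_str) = Σₕ Wₕ²(1 − fₕ)sₕ²/nₕ with Wₕ = Nₕ/N, N = 35273.
Dept II: Wₕ = 0.46647577; term = 0.46647577²·(1 − 0.18901179)·37300000000/3110 = 2.1165141 × 10^6.
Dept I: Wₕ = 0.24171463; term = 0.24171463²·(1 − 0.09957776)·14390000000/849 = 891672.1.
Dept III: Wₕ = 0.29180960; term = 0.29180960²·(1 − 0.14767318)·828000000/1520 = 39535.939.
Sum = 3.0477221 × 10^6.

3.048 × 10^6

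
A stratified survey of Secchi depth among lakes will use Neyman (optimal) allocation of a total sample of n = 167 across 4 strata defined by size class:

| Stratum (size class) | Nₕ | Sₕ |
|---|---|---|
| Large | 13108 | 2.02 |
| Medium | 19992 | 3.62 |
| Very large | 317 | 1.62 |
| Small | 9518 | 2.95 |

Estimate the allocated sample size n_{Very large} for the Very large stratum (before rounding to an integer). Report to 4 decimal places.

Neyman allocation: nₕ = n·NₕSₕ / Σⱼ NⱼSⱼ.
Σ NⱼSⱼ = 13108·2.02 + 19992·3.62 + 317·1.62 + 9518·2.95 = 127440.84.
n_{Very large} = 167·317·1.62 / 127440.84 = 0.6729.

0.6729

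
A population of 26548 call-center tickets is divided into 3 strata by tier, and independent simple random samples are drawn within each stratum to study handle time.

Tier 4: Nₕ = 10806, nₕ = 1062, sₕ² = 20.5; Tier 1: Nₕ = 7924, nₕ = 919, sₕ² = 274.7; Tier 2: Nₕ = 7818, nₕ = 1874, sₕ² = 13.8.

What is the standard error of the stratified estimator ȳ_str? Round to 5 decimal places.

0.16404

Var(ȳ_str) = Σₕ Wₕ²(1 − fₕ)sₕ²/nₕ with Wₕ = Nₕ/N, N = 26548.
Tier 4: Wₕ = 0.40703631; term = 0.40703631²·(1 − 0.09827873)·20.5/1062 = 0.0028838188.
Tier 1: Wₕ = 0.29847823; term = 0.29847823²·(1 − 0.11597678)·274.7/919 = 0.023541392.
Tier 2: Wₕ = 0.29448546; term = 0.29448546²·(1 − 0.23970325)·13.8/1874 = 4.8553478 × 10^-4.
Sum = 0.026910746.
SE = √(0.026910746) = 0.16404.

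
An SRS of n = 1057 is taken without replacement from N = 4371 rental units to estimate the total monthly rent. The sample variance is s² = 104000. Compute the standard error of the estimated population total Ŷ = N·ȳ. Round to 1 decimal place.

37752.5

Var(Ŷ) = N²·Var(ȳ) = N²·(1 − n/N)·s²/n.
f = 1057/4371 = 0.24182109; Var(ȳ) = 0.75817891·104000/1057 = 74.598492.
Var(Ŷ) = 4371² · 74.598492 = 1.425252 × 10^9.
SE(Ŷ) = √(1.425252 × 10^9) = 37752.5.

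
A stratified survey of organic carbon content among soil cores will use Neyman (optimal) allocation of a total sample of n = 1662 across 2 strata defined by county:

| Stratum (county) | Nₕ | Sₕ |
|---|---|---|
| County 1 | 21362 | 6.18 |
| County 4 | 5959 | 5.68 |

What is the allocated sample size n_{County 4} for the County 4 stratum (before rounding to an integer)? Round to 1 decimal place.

339.2

Neyman allocation: nₕ = n·NₕSₕ / Σⱼ NⱼSⱼ.
Σ NⱼSⱼ = 21362·6.18 + 5959·5.68 = 165864.28.
n_{County 4} = 1662·5959·5.68 / 165864.28 = 339.2.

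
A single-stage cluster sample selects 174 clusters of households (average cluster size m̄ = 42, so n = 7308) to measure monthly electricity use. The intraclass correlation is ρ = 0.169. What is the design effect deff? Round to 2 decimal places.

7.93

deff = 1 + (42 − 1)·0.169 = 1 + 6.929 = 7.929.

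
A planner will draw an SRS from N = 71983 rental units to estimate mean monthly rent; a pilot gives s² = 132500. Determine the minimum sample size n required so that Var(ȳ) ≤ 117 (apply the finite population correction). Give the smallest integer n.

1115

Without fpc, n₀ = s²/D = 132500/117 = 1132.4786.
With fpc, (1 − n/N)·s²/n ≤ D requires n ≥ n₀/(1 + n₀/N) = 1132.4786/(1 + 1132.4786/71983) = 1114.9377.
Rounding up, n = 1115.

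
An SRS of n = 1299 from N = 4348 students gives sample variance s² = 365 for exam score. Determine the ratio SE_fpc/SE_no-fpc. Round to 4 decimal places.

f = n/N = 1299/4348 = 0.29875805.
SE_no-fpc = √(s²/n) = 0.53008053; SE_fpc = √((1−f)s²/n) = 0.44389045.
Ratio = √(1−f) = 0.83740190.

0.8374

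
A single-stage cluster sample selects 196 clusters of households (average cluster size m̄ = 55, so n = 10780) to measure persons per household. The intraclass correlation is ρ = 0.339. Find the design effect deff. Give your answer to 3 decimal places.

deff = 1 + (55 − 1)·0.339 = 1 + 18.306 = 19.306.

19.306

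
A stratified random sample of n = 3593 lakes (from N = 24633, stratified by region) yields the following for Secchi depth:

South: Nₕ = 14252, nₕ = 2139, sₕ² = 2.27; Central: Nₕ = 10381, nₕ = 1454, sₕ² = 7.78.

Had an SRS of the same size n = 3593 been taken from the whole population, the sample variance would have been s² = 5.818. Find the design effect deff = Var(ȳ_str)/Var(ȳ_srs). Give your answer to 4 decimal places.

0.8092

Var(ȳ_str) = Σ Wₕ²(1−fₕ)sₕ²/nₕ with Wₕ = Nₕ/24633:
  South: (14252/24633)²·(1−2139/14252)·2.27/2139 = 3.019312 × 10^-4
  Central: (10381/24633)²·(1−1454/10381)·7.78/1454 = 8.1719425 × 10^-4
  → Var(ȳ_str) = 0.0011191255.
Var(ȳ_srs) = (1 − 3593/24633)·5.818/3593 = 0.0013830724.
deff = 0.0011191255 / 0.0013830724 = 0.8092.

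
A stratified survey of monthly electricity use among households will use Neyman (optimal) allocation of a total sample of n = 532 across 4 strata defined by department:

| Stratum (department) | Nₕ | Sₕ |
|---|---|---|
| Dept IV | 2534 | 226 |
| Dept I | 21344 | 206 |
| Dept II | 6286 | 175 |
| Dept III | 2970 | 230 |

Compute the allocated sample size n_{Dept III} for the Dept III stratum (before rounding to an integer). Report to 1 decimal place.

Neyman allocation: nₕ = n·NₕSₕ / Σⱼ NⱼSⱼ.
Σ NⱼSⱼ = 2534·226 + 21344·206 + 6286·175 + 2970·230 = 6.752698 × 10^6.
n_{Dept III} = 532·2970·230 / (6.752698 × 10^6) = 53.8.

53.8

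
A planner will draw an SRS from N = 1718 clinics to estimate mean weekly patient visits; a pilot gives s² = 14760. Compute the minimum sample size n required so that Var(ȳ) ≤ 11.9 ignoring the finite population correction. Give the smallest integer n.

Without fpc, n₀ = s²/D = 14760/11.9 = 1240.3361.
Rounding up, n = 1241.

1241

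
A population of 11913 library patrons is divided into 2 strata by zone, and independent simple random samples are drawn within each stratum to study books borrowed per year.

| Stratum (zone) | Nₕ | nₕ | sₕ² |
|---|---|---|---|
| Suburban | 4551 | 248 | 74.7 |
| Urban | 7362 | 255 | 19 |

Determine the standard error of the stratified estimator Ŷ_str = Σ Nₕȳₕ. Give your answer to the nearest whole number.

Var(Ŷ_str) = Σₕ Nₕ²(1 − fₕ)sₕ²/nₕ.
Suburban: 4551²·(1 − 248/4551)·74.7/248 = 5.898575 × 10^6.
Urban: 7362²·(1 − 255/7362)·19/255 = 3.8984821 × 10^6.
Sum = 9.7970571 × 10^6.
SE = √(9.7970571 × 10^6) = 3130.

3130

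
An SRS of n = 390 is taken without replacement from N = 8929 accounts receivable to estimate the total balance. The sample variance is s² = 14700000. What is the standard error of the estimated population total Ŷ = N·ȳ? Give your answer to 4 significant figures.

1.695 × 10^6

Var(Ŷ) = N²·Var(ȳ) = N²·(1 − n/N)·s²/n.
f = 390/8929 = 0.04367790; Var(ȳ) = 0.95632210·14700000/390 = 36045.987.
Var(Ŷ) = 8929² · 36045.987 = 2.8738399 × 10^12.
SE(Ŷ) = √(2.8738399 × 10^12) = 1.695 × 10^6.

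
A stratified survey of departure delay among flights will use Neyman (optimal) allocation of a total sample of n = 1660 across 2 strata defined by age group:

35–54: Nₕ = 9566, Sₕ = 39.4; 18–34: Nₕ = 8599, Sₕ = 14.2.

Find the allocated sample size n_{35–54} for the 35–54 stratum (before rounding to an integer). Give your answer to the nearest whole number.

1254

Neyman allocation: nₕ = n·NₕSₕ / Σⱼ NⱼSⱼ.
Σ NⱼSⱼ = 9566·39.4 + 8599·14.2 = 499006.2.
n_{35–54} = 1660·9566·39.4 / 499006.2 = 1254.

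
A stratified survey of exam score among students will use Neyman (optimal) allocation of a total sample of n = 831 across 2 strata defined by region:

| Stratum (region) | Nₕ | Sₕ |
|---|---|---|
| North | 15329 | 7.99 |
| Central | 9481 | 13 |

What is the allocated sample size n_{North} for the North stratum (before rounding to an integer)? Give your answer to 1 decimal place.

Neyman allocation: nₕ = n·NₕSₕ / Σⱼ NⱼSⱼ.
Σ NⱼSⱼ = 15329·7.99 + 9481·13 = 245731.71.
n_{North} = 831·15329·7.99 / 245731.71 = 414.2.

414.2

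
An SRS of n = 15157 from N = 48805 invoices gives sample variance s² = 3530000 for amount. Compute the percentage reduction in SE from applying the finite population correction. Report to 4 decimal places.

16.9676

f = n/N = 15157/48805 = 0.31056244.
SE_no-fpc = √(s²/n) = 15.26092; SE_fpc = √((1−f)s²/n) = 12.671505.
Ratio = √(1−f) = 0.83032377. Reduction = 100·(1 − 0.83032377) = 16.9676%.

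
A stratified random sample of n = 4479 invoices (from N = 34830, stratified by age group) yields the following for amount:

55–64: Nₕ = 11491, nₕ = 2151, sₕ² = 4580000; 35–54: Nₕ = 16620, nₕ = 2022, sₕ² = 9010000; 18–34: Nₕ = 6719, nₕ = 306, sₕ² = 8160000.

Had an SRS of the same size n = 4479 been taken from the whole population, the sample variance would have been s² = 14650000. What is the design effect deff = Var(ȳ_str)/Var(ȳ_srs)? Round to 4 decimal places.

0.7111

Var(ȳ_str) = Σ Wₕ²(1−fₕ)sₕ²/nₕ with Wₕ = Nₕ/34830:
  55–64: (11491/34830)²·(1−2151/11491)·4580000/2151 = 188.37481
  35–54: (16620/34830)²·(1−2022/16620)·9010000/2022 = 891.17105
  18–34: (6719/34830)²·(1−306/6719)·8160000/306 = 947.16941
  → Var(ȳ_str) = 2026.7153.
Var(ȳ_srs) = (1 − 4479/34830)·14650000/4479 = 2850.205.
deff = 2026.7153 / 2850.205 = 0.7111.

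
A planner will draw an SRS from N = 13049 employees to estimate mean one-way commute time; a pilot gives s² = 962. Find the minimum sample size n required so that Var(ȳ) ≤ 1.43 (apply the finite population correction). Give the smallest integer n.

Without fpc, n₀ = s²/D = 962/1.43 = 672.7273.
With fpc, (1 − n/N)·s²/n ≤ D requires n ≥ n₀/(1 + n₀/N) = 672.7273/(1 + 672.7273/13049) = 639.7459.
Rounding up, n = 640.

640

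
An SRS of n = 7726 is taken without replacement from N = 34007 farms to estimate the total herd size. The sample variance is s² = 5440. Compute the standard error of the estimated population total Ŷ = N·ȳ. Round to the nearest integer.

Var(Ŷ) = N²·Var(ȳ) = N²·(1 − n/N)·s²/n.
f = 7726/34007 = 0.22718852; Var(ȳ) = 0.77281148·5440/7726 = 0.54414891.
Var(Ŷ) = 34007² · 0.54414891 = 6.2929518 × 10^8.
SE(Ŷ) = √(6.2929518 × 10^8) = 25086.

25086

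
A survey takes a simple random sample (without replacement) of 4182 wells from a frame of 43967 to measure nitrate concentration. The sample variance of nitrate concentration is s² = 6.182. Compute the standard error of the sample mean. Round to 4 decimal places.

Under SRS without replacement, Var(ȳ) = (1 − f)·s²/n with f = n/N = 4182/43967 = 0.09511679.
Var(ȳ) = (1 − 0.09511679)·6.182/4182 = 0.90488321·0.0014782401 = 0.0013376346.
SE(ȳ) = √(0.0013376346) = 0.0366.

0.0366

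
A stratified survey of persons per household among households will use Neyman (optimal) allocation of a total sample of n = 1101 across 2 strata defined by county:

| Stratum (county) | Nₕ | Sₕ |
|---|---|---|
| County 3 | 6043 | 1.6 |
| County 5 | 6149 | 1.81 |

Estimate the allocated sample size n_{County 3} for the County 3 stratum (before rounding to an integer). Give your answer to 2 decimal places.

511.83

Neyman allocation: nₕ = n·NₕSₕ / Σⱼ NⱼSⱼ.
Σ NⱼSⱼ = 6043·1.6 + 6149·1.81 = 20798.49.
n_{County 3} = 1101·6043·1.6 / 20798.49 = 511.83.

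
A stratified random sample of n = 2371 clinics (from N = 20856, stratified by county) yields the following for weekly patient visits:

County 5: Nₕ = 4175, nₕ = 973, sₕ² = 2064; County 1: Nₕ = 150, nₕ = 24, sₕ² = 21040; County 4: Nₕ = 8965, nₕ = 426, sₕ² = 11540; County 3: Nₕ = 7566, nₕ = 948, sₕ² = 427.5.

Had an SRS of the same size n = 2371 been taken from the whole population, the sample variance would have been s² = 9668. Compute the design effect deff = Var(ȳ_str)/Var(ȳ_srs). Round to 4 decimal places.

1.3621

Var(ȳ_str) = Σ Wₕ²(1−fₕ)sₕ²/nₕ with Wₕ = Nₕ/20856:
  County 5: (4175/20856)²·(1−973/4175)·2064/973 = 0.06519475
  County 1: (150/20856)²·(1−24/150)·21040/24 = 0.038092043
  County 4: (8965/20856)²·(1−426/8965)·11540/426 = 4.7675086
  County 3: (7566/20856)²·(1−948/7566)·427.5/948 = 0.051910934
  → Var(ȳ_str) = 4.9227063.
Var(ȳ_srs) = (1 − 2371/20856)·9668/2371 = 3.6140447.
deff = 4.9227063 / 3.6140447 = 1.3621.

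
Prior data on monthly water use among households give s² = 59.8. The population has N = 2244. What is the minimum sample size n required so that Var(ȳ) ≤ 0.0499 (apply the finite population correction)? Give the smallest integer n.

782

Without fpc, n₀ = s²/D = 59.8/0.0499 = 1198.3968.
With fpc, (1 − n/N)·s²/n ≤ D requires n ≥ n₀/(1 + n₀/N) = 1198.3968/(1 + 1198.3968/2244) = 781.2006.
Rounding up, n = 782.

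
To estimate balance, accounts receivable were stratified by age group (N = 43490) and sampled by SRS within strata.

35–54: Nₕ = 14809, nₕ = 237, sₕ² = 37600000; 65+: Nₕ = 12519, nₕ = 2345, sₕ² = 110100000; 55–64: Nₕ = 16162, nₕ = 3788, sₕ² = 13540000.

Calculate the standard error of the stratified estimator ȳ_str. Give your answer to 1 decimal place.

147.1

Var(ȳ_str) = Σₕ Wₕ²(1 − fₕ)sₕ²/nₕ with Wₕ = Nₕ/N, N = 43490.
35–54: Wₕ = 0.34051506; term = 0.34051506²·(1 − 0.01600378)·37600000/237 = 18101.125.
65+: Wₕ = 0.28785928; term = 0.28785928²·(1 − 0.18731528)·110100000/2345 = 3161.7464.
55–64: Wₕ = 0.37162566; term = 0.37162566²·(1 − 0.23437693)·13540000/3788 = 377.95065.
Sum = 21640.822.
SE = √(21640.822) = 147.1.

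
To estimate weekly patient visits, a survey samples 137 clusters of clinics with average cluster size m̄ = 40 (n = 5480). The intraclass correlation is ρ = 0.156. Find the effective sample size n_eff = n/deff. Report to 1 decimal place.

773.6

deff = 1 + (40 − 1)·0.156 = 1 + 6.084 = 7.084.
n_eff = 5480 / 7.084 = 773.6.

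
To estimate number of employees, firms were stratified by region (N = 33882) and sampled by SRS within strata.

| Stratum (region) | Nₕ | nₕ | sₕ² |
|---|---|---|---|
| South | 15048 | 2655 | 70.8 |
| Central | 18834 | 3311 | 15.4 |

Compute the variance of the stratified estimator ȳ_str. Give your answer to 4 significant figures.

Var(ȳ_str) = Σₕ Wₕ²(1 − fₕ)sₕ²/nₕ with Wₕ = Nₕ/N, N = 33882.
South: Wₕ = 0.44412963; term = 0.44412963²·(1 − 0.17643541)·70.8/2655 = 0.0043319745.
Central: Wₕ = 0.55587037; term = 0.55587037²·(1 − 0.17579909)·15.4/3311 = 0.0011845181.
Sum = 0.0055164926.

0.005516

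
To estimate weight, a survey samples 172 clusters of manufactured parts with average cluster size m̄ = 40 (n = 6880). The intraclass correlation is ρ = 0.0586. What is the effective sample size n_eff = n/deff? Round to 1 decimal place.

deff = 1 + (40 − 1)·0.0586 = 1 + 2.2854 = 3.2854.
n_eff = 6880 / 3.2854 = 2094.1.

2094.1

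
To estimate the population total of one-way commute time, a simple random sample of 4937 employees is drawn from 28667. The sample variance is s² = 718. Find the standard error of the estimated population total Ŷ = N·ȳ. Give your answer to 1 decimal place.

Var(Ŷ) = N²·Var(ȳ) = N²·(1 − n/N)·s²/n.
f = 4937/28667 = 0.17221893; Var(ȳ) = 0.82778107·718/4937 = 0.12038623.
Var(Ŷ) = 28667² · 0.12038623 = 9.8933029 × 10^7.
SE(Ŷ) = √(9.8933029 × 10^7) = 9946.5.

9946.5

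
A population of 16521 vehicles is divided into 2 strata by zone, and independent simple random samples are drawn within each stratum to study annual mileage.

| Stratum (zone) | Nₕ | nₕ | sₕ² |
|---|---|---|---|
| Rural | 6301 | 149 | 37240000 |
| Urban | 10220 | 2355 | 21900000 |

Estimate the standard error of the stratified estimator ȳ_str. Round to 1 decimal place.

195.5

Var(ȳ_str) = Σₕ Wₕ²(1 − fₕ)sₕ²/nₕ with Wₕ = Nₕ/N, N = 16521.
Rural: Wₕ = 0.38139338; term = 0.38139338²·(1 − 0.02364704)·37240000/149 = 35495.766.
Urban: Wₕ = 0.61860662; term = 0.61860662²·(1 − 0.23043053)·21900000/2355 = 2738.6098.
Sum = 38234.376.
SE = √(38234.376) = 195.5.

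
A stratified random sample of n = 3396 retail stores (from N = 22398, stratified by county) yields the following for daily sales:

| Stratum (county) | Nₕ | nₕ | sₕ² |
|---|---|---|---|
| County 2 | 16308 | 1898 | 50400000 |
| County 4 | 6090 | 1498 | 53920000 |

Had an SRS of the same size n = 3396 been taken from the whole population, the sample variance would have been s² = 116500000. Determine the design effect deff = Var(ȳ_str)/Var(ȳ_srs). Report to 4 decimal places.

Var(ȳ_str) = Σ Wₕ²(1−fₕ)sₕ²/nₕ with Wₕ = Nₕ/22398:
  County 2: (16308/22398)²·(1−1898/16308)·50400000/1898 = 12438.859
  County 4: (6090/22398)²·(1−1498/6090)·53920000/1498 = 2006.4981
  → Var(ȳ_str) = 14445.357.
Var(ȳ_srs) = (1 − 3396/22398)·116500000/3396 = 29103.708.
deff = 14445.357 / 29103.708 = 0.4963.

0.4963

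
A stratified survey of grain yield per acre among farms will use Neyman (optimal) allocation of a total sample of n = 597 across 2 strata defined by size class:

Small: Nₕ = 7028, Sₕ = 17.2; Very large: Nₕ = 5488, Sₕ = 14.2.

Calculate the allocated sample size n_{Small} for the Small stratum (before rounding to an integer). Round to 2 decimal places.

362.99

Neyman allocation: nₕ = n·NₕSₕ / Σⱼ NⱼSⱼ.
Σ NⱼSⱼ = 7028·17.2 + 5488·14.2 = 198811.2.
n_{Small} = 597·7028·17.2 / 198811.2 = 362.99.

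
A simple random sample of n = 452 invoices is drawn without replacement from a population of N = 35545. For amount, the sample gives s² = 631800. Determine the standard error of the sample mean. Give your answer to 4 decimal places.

Under SRS without replacement, Var(ȳ) = (1 − f)·s²/n with f = n/N = 452/35545 = 0.01271628.
Var(ȳ) = (1 − 0.01271628)·631800/452 = 0.98728372·1397.7876 = 1380.013.
SE(ȳ) = √(1380.013) = 37.1485.

37.1485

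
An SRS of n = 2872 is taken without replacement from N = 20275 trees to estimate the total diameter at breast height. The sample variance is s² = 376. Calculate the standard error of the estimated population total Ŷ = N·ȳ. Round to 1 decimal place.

Var(Ŷ) = N²·Var(ȳ) = N²·(1 − n/N)·s²/n.
f = 2872/20275 = 0.14165228; Var(ȳ) = 0.85834772·376/2872 = 0.11237421.
Var(Ŷ) = 20275² · 0.11237421 = 4.6194299 × 10^7.
SE(Ŷ) = √(4.6194299 × 10^7) = 6796.6.

6796.6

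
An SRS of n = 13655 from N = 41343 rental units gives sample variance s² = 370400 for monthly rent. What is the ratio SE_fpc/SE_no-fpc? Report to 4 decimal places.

0.8184

f = n/N = 13655/41343 = 0.33028566.
SE_no-fpc = √(s²/n) = 5.2082238; SE_fpc = √((1−f)s²/n) = 4.262206.
Ratio = √(1−f) = 0.81836076.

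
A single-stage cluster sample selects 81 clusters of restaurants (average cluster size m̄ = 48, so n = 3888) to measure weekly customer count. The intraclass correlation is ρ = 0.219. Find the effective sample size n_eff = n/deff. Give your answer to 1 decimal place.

deff = 1 + (48 − 1)·0.219 = 1 + 10.293 = 11.293.
n_eff = 3888 / 11.293 = 344.3.

344.3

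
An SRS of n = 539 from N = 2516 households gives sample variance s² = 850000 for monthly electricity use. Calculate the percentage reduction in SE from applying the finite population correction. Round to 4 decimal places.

11.3563

f = n/N = 539/2516 = 0.21422893.
SE_no-fpc = √(s²/n) = 39.711389; SE_fpc = √((1−f)s²/n) = 35.201656.
Ratio = √(1−f) = 0.88643729. Reduction = 100·(1 − 0.88643729) = 11.3563%.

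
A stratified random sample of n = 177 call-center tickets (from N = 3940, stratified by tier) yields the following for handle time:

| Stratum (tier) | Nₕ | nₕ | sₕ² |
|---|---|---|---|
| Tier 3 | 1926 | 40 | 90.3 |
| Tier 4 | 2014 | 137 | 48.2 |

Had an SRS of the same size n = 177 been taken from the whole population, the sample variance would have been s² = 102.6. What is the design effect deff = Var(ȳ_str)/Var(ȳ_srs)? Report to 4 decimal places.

Var(ȳ_str) = Σ Wₕ²(1−fₕ)sₕ²/nₕ with Wₕ = Nₕ/3940:
  Tier 3: (1926/3940)²·(1−40/1926)·90.3/40 = 0.52824244
  Tier 4: (2014/3940)²·(1−137/2014)·48.2/137 = 0.085675721
  → Var(ȳ_str) = 0.61391816.
Var(ȳ_srs) = (1 − 177/3940)·102.6/177 = 0.55362041.
deff = 0.61391816 / 0.55362041 = 1.1089.

1.1089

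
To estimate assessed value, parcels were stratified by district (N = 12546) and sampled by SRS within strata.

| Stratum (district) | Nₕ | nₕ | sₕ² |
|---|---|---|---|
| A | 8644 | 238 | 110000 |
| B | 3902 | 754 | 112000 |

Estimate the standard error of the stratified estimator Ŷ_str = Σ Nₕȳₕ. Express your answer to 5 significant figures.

188170

Var(Ŷ_str) = Σₕ Nₕ²(1 − fₕ)sₕ²/nₕ.
A: 8644²·(1 − 238/8644)·110000/238 = 3.358303 × 10^10.
B: 3902²·(1 − 754/3902)·112000/754 = 1.8246042 × 10^9.
Sum = 3.5407634 × 10^10.
SE = √(3.5407634 × 10^10) = 188170.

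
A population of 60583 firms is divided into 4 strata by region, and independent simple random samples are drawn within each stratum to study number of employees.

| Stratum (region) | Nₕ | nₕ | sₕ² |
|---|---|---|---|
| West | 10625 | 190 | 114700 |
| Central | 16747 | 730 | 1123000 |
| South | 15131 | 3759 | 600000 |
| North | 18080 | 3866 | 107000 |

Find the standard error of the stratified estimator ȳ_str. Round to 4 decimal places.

11.8357

Var(ȳ_str) = Σₕ Wₕ²(1 − fₕ)sₕ²/nₕ with Wₕ = Nₕ/N, N = 60583.
West: Wₕ = 0.17537923; term = 0.17537923²·(1 − 0.01788235)·114700/190 = 18.236003.
Central: Wₕ = 0.27643068; term = 0.27643068²·(1 − 0.04358990)·1123000/730 = 112.42776.
South: Wₕ = 0.24975653; term = 0.24975653²·(1 − 0.24843037)·600000/3759 = 7.4831053.
North: Wₕ = 0.29843355; term = 0.29843355²·(1 − 0.21382743)·107000/3866 = 1.9379167.
Sum = 140.08479.
SE = √(140.08479) = 11.8357.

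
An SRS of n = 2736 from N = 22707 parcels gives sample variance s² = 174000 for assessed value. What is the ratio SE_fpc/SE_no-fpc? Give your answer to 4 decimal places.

f = n/N = 2736/22707 = 0.12049148.
SE_no-fpc = √(s²/n) = 7.9747408; SE_fpc = √((1−f)s²/n) = 7.4788807.
Ratio = √(1−f) = 0.93782116.

0.9378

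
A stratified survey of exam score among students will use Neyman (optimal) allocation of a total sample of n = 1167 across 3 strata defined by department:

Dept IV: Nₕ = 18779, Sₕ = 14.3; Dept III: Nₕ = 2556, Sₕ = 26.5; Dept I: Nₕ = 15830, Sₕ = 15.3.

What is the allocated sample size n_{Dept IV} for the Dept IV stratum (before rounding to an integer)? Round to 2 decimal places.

541.75

Neyman allocation: nₕ = n·NₕSₕ / Σⱼ NⱼSⱼ.
Σ NⱼSⱼ = 18779·14.3 + 2556·26.5 + 15830·15.3 = 578472.7.
n_{Dept IV} = 1167·18779·14.3 / 578472.7 = 541.75.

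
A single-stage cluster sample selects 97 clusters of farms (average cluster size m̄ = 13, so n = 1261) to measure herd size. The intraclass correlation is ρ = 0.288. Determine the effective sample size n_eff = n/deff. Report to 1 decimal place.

283.0

deff = 1 + (13 − 1)·0.288 = 1 + 3.456 = 4.456.
n_eff = 1261 / 4.456 = 283.0.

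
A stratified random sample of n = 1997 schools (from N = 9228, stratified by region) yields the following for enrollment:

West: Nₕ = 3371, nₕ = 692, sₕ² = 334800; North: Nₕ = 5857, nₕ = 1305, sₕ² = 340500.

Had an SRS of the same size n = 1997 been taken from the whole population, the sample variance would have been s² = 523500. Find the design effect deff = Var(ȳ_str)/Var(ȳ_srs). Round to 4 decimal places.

0.6475

Var(ȳ_str) = Σ Wₕ²(1−fₕ)sₕ²/nₕ with Wₕ = Nₕ/9228:
  West: (3371/9228)²·(1−692/3371)·334800/692 = 51.309248
  North: (5857/9228)²·(1−1305/5857)·340500/1305 = 81.690003
  → Var(ȳ_str) = 132.99925.
Var(ȳ_srs) = (1 − 1997/9228)·523500/1997 = 205.4137.
deff = 132.99925 / 205.4137 = 0.6475.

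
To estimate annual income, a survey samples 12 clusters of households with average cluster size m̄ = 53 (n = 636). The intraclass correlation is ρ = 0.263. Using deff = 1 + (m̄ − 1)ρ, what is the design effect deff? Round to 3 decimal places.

deff = 1 + (53 − 1)·0.263 = 1 + 13.676 = 14.676.

14.676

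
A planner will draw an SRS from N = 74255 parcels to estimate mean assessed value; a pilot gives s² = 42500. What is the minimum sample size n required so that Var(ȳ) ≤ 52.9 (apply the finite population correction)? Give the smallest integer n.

Without fpc, n₀ = s²/D = 42500/52.9 = 803.4026.
With fpc, (1 − n/N)·s²/n ≤ D requires n ≥ n₀/(1 + n₀/N) = 803.4026/(1 + 803.4026/74255) = 794.8032.
Rounding up, n = 795.

795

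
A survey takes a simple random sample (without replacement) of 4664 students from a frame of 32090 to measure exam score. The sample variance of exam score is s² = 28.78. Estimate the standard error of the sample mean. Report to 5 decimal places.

0.07262

Under SRS without replacement, Var(ȳ) = (1 − f)·s²/n with f = n/N = 4664/32090 = 0.14534123.
Var(ȳ) = (1 − 0.14534123)·28.78/4664 = 0.85465877·0.006170669 = 0.0052738164.
SE(ȳ) = √(0.0052738164) = 0.07262.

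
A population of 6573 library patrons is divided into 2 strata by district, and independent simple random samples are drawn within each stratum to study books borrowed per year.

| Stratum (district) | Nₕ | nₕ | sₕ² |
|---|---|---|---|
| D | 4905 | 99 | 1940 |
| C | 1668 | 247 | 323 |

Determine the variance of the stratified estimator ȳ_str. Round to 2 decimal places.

Var(ȳ_str) = Σₕ Wₕ²(1 − fₕ)sₕ²/nₕ with Wₕ = Nₕ/N, N = 6573.
D: Wₕ = 0.74623460; term = 0.74623460²·(1 − 0.02018349)·1940/99 = 10.692076.
C: Wₕ = 0.25376540; term = 0.25376540²·(1 − 0.14808153)·323/247 = 0.071741166.
Sum = 10.763817.

10.76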